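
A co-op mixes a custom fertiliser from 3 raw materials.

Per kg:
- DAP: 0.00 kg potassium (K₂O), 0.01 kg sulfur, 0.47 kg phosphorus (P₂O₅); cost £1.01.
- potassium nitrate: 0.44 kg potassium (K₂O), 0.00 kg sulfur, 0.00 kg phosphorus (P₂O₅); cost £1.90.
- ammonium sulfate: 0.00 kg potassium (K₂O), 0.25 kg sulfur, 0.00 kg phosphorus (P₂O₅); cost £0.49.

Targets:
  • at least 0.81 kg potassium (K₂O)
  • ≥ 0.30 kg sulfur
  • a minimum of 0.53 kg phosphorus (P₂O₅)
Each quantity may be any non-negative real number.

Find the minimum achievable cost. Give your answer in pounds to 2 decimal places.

£5.20

Let x1 = kg of DAP, x2 = kg of potassium nitrate, x3 = kg of ammonium sulfate.
Minimise 1.01x1 + 1.9x2 + 0.49x3 subject to:
  0.44x2 ≥ 0.81   (potassium (K₂O))
  0.01x1 + 0.25x3 ≥ 0.3   (sulfur)
  0.47x1 ≥ 0.53   (phosphorus (P₂O₅))
  x1, x2, x3 ≥ 0.
All 3 inputs are positive at the optimum. There the potassium (K₂O), sulfur, phosphorus (P₂O₅) constraints are tight.
So DAP = 1.128 kg, potassium nitrate = 1.841 kg, ammonium sulfate = 1.155 kg.
Cost = 1.01·1.128 + 1.9·1.841 + 0.49·1.155 = 5.2031.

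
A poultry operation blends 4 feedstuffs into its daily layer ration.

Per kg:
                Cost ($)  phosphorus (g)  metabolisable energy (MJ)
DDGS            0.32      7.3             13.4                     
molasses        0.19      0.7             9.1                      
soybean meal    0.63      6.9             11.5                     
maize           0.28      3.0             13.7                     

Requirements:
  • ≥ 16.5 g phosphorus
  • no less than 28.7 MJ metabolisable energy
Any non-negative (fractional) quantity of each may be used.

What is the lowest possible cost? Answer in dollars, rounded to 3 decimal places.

$0.723

Treat it as an LP. Let x1 = kg of DDGS, x2 = kg of molasses, x3 = kg of soybean meal, x4 = kg of maize.
Minimise 0.32x1 + 0.19x2 + 0.63x3 + 0.28x4 s.t.:
  7.3x1 + 0.7x2 + 6.9x3 + 3x4 ≥ 16.5   (phosphorus)
  13.4x1 + 9.1x2 + 11.5x3 + 13.7x4 ≥ 28.7   (metabolisable energy)
  x1, x2, x3, x4 ≥ 0.
The optimal basis is {DDGS}; molasses, soybean meal, maize drop out. Binding constraint: phosphorus.
So DDGS = 2.26 kg.
Total cost: 0.32·2.26 = 0.72320.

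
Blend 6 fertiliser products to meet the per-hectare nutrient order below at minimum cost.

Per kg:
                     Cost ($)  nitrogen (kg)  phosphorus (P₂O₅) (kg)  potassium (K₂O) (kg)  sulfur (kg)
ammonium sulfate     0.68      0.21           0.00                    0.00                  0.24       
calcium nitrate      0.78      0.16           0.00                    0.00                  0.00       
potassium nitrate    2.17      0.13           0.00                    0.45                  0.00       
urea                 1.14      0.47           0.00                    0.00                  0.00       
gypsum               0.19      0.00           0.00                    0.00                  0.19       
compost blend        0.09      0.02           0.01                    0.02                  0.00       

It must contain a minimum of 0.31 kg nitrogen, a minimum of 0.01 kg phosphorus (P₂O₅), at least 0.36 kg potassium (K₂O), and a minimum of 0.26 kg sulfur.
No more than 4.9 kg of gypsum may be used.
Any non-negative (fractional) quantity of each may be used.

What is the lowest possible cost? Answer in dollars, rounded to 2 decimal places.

$1.88

This is a linear program. Let x1 = kg of ammonium sulfate, x2 = kg of calcium nitrate, x3 = kg of potassium nitrate, x4 = kg of urea, x5 = kg of gypsum, x6 = kg of compost blend.
min 0.68x1 + 0.78x2 + 2.17x3 + 1.14x4 + 0.19x5 + 0.09x6 subject to:
  0.21x1 + 0.16x2 + 0.13x3 + 0.47x4 + 0.02x6 ≥ 0.31   (nitrogen)
  0.01x6 ≥ 0.01   (phosphorus (P₂O₅))
  0.45x3 + 0.02x6 ≥ 0.36   (potassium (K₂O))
  0.24x1 + 0.19x5 ≥ 0.26   (sulfur)
  x5 ≤ 4.9
  x1, x2, x3, x4, x5, x6 ≥ 0.
The cheapest feasible vertex uses only gypsum, compost blend; ammonium sulfate, calcium nitrate, potassium nitrate, urea are not used. The potassium (K₂O) and sulfur requirements are met with equality.
Solving gives x5 = 1.368, x6 = 18.
Hence cost = 0.19·1.368 + 0.09·18 = $1.8799.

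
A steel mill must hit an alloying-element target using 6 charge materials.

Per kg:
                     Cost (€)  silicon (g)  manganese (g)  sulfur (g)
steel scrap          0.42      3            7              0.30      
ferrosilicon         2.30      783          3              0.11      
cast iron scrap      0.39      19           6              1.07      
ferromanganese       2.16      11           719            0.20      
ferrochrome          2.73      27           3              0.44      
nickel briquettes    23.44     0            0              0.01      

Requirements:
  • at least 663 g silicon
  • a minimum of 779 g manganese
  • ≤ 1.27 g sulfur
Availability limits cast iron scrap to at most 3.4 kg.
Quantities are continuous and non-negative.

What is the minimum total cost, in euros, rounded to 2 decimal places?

Set it up as a linear program. Let x1 = kg of steel scrap, x2 = kg of ferrosilicon, x3 = kg of cast iron scrap, x4 = kg of ferromanganese, x5 = kg of ferrochrome, x6 = kg of nickel briquettes.
Minimize 0.42x1 + 2.3x2 + 0.39x3 + 2.16x4 + 2.73x5 + 23.44x6 with:
  3x1 + 783x2 + 19x3 + 11x4 + 27x5 ≥ 663   (silicon)
  7x1 + 3x2 + 6x3 + 719x4 + 3x5 ≥ 779   (manganese)
  0.3x1 + 0.11x2 + 1.07x3 + 0.2x4 + 0.44x5 + 0.01x6 ≤ 1.27   (sulfur)
  x3 ≤ 3.4
  x1, x2, x3, x4, x5, x6 ≥ 0.
The minimum-cost mix takes nothing from steel scrap, cast iron scrap, ferrochrome, nickel briquettes — only ferrosilicon, ferromanganese. The silicon and manganese requirements are met with equality.
So ferrosilicon = 0.8316 kg, ferromanganese = 1.08 kg.
Total cost: 2.3·0.8316 + 2.16·1.08 = 4.2455.

€4.25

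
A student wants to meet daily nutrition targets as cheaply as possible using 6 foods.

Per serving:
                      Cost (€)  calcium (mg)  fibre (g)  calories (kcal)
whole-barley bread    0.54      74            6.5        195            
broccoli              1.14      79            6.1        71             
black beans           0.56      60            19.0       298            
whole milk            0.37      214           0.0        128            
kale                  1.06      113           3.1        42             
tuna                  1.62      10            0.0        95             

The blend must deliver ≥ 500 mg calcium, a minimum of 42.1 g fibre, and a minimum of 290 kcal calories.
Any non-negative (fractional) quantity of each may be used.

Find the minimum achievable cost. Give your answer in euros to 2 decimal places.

€1.88

Treat it as an LP. Let x1 = servings of whole-barley bread, x2 = servings of broccoli, x3 = servings of black beans, x4 = servings of whole milk, x5 = servings of kale, x6 = servings of tuna.
Minimize 0.54x1 + 1.14x2 + 0.56x3 + 0.37x4 + 1.06x5 + 1.62x6 subject to:
  74x1 + 79x2 + 60x3 + 214x4 + 113x5 + 10x6 ≥ 500   (calcium)
  6.5x1 + 6.1x2 + 19x3 + 3.1x5 ≥ 42.1   (fibre)
  195x1 + 71x2 + 298x3 + 128x4 + 42x5 + 95x6 ≥ 290   (calories)
  x1, x2, x3, x4, x5, x6 ≥ 0.
The cheapest feasible vertex uses only black beans, whole milk; whole-barley bread, broccoli, kale, tuna are not used. Binding constraints: calcium and fibre.
Solving gives x3 = 2.216, x4 = 1.715.
Hence cost = 0.56·2.216 + 0.37·1.715 = €1.8755.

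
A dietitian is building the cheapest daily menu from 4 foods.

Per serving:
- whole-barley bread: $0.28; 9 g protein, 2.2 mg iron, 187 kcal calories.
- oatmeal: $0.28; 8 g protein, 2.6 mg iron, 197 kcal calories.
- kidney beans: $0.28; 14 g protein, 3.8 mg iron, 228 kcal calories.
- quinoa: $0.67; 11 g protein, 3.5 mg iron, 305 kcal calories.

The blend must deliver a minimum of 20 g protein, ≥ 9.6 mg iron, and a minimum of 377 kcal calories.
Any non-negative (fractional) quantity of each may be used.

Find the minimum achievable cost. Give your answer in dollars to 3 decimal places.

$0.707

Let x1 = servings of whole-barley bread, x2 = servings of oatmeal, x3 = servings of kidney beans, x4 = servings of quinoa.
Minimize 0.28x1 + 0.28x2 + 0.28x3 + 0.67x4 s.t.:
  9x1 + 8x2 + 14x3 + 11x4 ≥ 20   (protein)
  2.2x1 + 2.6x2 + 3.8x3 + 3.5x4 ≥ 9.6   (iron)
  187x1 + 197x2 + 228x3 + 305x4 ≥ 377   (calories)
  x1, x2, x3, x4 ≥ 0.
The cheapest feasible vertex uses only kidney beans; whole-barley bread, oatmeal, quinoa are not used. There the iron constraint is tight.
That vertex is x3 = 2.526.
Objective = 0.28·2.526 = 0.70728.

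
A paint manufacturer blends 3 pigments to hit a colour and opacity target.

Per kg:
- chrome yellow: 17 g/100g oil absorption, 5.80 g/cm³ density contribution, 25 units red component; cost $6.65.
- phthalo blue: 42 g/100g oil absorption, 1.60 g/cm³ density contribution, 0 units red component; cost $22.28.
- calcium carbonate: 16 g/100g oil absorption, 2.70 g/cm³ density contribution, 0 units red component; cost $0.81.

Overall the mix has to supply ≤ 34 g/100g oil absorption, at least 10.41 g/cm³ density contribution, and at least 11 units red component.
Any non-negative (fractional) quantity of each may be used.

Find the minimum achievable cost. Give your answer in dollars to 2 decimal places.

$10.95

Let x1 = kg of chrome yellow, x2 = kg of phthalo blue, x3 = kg of calcium carbonate.
Minimise 6.65x1 + 22.28x2 + 0.81x3 s.t.:
  17x1 + 42x2 + 16x3 ≤ 34   (oil absorption)
  5.8x1 + 1.6x2 + 2.7x3 ≥ 10.41   (density contribution)
  25x1 ≥ 11   (red component)
  x1, x2, x3 ≥ 0.
At the optimum only chrome yellow, calcium carbonate are positive (phthalo blue = 0). The oil absorption and density contribution requirements are met with equality.
Optimal quantities: chrome yellow = 1.594 kg, calcium carbonate = 0.4313 kg.
Objective = 6.65·1.594 + 0.81·0.4313 = 10.9495.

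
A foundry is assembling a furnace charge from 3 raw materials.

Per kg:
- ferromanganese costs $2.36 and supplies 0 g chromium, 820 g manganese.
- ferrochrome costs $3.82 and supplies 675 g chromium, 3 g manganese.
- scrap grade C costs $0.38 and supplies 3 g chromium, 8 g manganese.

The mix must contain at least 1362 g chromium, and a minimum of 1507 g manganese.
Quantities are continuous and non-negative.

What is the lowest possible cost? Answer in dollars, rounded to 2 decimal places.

$12.03

Set it up as a linear program. Let x1 = kg of ferromanganese, x2 = kg of ferrochrome, x3 = kg of scrap grade C.
Minimise 2.36x1 + 3.82x2 + 0.38x3 subject to:
  675x2 + 3x3 ≥ 1362   (chromium)
  820x1 + 3x2 + 8x3 ≥ 1507   (manganese)
  x1, x2, x3 ≥ 0.
At the optimum only ferromanganese, ferrochrome are positive (scrap grade C = 0). Binding constraints: chromium and manganese.
Optimal quantities: ferromanganese = 1.83 kg, ferrochrome = 2.018 kg.
Objective = 2.36·1.83 + 3.82·2.018 = 12.0276.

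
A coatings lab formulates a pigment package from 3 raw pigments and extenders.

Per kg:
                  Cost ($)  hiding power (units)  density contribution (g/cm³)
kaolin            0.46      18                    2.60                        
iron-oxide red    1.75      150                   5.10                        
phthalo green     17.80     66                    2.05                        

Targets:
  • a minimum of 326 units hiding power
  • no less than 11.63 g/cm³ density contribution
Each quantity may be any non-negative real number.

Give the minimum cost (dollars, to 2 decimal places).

Let x1 = kg of kaolin, x2 = kg of iron-oxide red, x3 = kg of phthalo green.
Minimize 0.46x1 + 1.75x2 + 17.8x3 subject to:
  18x1 + 150x2 + 66x3 ≥ 326   (hiding power)
  2.6x1 + 5.1x2 + 2.05x3 ≥ 11.63   (density contribution)
  x1, x2, x3 ≥ 0.
The minimum-cost mix takes nothing from phthalo green — only kaolin, iron-oxide red. The hiding power and density contribution requirements are met with equality.
That vertex is x1 = 0.2746, x2 = 2.14.
Objective = 0.46·0.2746 + 1.75·2.14 = 3.8713.

$3.87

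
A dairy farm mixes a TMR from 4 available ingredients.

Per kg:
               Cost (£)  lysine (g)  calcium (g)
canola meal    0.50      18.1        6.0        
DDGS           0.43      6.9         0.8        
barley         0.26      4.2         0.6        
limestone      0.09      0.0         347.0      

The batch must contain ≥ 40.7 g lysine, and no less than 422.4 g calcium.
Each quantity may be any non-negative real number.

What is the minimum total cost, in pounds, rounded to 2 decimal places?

This is a linear program. Let x1 = kg of canola meal, x2 = kg of DDGS, x3 = kg of barley, x4 = kg of limestone.
Minimize 0.5x1 + 0.43x2 + 0.26x3 + 0.09x4 s.t.:
  18.1x1 + 6.9x2 + 4.2x3 ≥ 40.7   (lysine)
  6x1 + 0.8x2 + 0.6x3 + 347x4 ≥ 422.4   (calcium)
  x1, x2, x3, x4 ≥ 0.
The cheapest feasible vertex uses only canola meal, limestone; DDGS, barley are not used. Binding constraints: lysine and calcium.
Solving gives x1 = 2.249, x4 = 1.178.
Objective = 0.5·2.249 + 0.09·1.178 = 1.2305.

£1.23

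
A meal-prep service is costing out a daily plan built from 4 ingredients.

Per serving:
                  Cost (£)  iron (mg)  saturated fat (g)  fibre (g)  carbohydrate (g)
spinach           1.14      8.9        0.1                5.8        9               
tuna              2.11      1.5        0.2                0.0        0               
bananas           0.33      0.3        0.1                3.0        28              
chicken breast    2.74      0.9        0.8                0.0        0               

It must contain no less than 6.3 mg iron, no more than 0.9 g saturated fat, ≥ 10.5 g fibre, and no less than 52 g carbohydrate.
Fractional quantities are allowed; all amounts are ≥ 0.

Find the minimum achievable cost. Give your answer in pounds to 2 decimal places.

This is a linear program. Let x1 = servings of spinach, x2 = servings of tuna, x3 = servings of bananas, x4 = servings of chicken breast.
Minimize 1.14x1 + 2.11x2 + 0.33x3 + 2.74x4 with:
  8.9x1 + 1.5x2 + 0.3x3 + 0.9x4 ≥ 6.3   (iron)
  0.1x1 + 0.2x2 + 0.1x3 + 0.8x4 ≤ 0.9   (saturated fat)
  5.8x1 + 3x3 ≥ 10.5   (fibre)
  9x1 + 28x3 ≥ 52   (carbohydrate)
  x1, x2, x3, x4 ≥ 0.
The optimal basis is {spinach, bananas}; tuna, chicken breast drop out. Binding constraints: iron and fibre.
So spinach = 0.631 servings, bananas = 2.28 servings.
Hence cost = 1.14·0.631 + 0.33·2.28 = £1.4717.

£1.47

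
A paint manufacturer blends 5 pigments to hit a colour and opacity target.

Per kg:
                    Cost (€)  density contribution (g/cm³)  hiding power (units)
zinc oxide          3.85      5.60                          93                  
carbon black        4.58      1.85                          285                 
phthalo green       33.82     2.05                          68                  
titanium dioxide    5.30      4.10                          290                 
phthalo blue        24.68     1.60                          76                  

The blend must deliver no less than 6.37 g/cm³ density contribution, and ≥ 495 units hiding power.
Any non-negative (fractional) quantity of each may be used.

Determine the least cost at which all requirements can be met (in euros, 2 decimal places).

Set it up as a linear program. Let x1 = kg of zinc oxide, x2 = kg of carbon black, x3 = kg of phthalo green, x4 = kg of titanium dioxide, x5 = kg of phthalo blue.
Minimise 3.85x1 + 4.58x2 + 33.82x3 + 5.3x4 + 24.68x5 subject to:
  5.6x1 + 1.85x2 + 2.05x3 + 4.1x4 + 1.6x5 ≥ 6.37   (density contribution)
  93x1 + 285x2 + 68x3 + 290x4 + 76x5 ≥ 495   (hiding power)
  x1, x2, x3, x4, x5 ≥ 0.
The cheapest feasible vertex uses only carbon black, titanium dioxide; zinc oxide, phthalo green, phthalo blue are not used. The density contribution and hiding power requirements are met with equality.
So carbon black = 0.2883 kg, titanium dioxide = 1.424 kg.
Total cost: 4.58·0.2883 + 5.3·1.424 = 8.8676.

€8.87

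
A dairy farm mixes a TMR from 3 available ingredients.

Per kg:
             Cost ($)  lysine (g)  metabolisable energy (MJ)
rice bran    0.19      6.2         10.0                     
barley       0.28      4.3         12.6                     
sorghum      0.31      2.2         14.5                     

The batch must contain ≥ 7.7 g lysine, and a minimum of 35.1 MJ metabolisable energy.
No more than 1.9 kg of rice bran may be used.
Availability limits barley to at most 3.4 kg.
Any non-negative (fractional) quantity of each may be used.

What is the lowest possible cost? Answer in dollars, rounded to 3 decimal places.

$0.705

Let x1 = kg of rice bran, x2 = kg of barley, x3 = kg of sorghum.
min 0.19x1 + 0.28x2 + 0.31x3 subject to:
  6.2x1 + 4.3x2 + 2.2x3 ≥ 7.7   (lysine)
  10x1 + 12.6x2 + 14.5x3 ≥ 35.1   (metabolisable energy)
  x1 ≤ 1.9
  x2 ≤ 3.4
  x1, x2, x3 ≥ 0.
The minimum-cost mix takes nothing from barley — only rice bran, sorghum. The metabolisable energy and the rice bran cap requirements are met with equality.
Optimal quantities: rice bran = 1.9 kg, sorghum = 1.11 kg.
Cost = 0.19·1.9 + 0.31·1.11 = 0.70510.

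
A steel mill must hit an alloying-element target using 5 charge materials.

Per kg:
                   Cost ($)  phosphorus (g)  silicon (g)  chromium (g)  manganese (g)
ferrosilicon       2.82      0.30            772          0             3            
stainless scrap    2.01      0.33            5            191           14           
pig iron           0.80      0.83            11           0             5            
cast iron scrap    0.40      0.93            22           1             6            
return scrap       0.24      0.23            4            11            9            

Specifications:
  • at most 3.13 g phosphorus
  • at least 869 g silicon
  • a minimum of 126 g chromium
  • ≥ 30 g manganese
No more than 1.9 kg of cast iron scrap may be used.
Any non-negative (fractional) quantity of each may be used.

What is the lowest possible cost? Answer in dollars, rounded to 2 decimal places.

Treat it as an LP. Let x1 = kg of ferrosilicon, x2 = kg of stainless scrap, x3 = kg of pig iron, x4 = kg of cast iron scrap, x5 = kg of return scrap.
min 2.82x1 + 2.01x2 + 0.8x3 + 0.4x4 + 0.24x5 subject to:
  0.3x1 + 0.33x2 + 0.83x3 + 0.93x4 + 0.23x5 ≤ 3.13   (phosphorus)
  772x1 + 5x2 + 11x3 + 22x4 + 4x5 ≥ 869   (silicon)
  191x2 + 1x4 + 11x5 ≥ 126   (chromium)
  3x1 + 14x2 + 5x3 + 6x4 + 9x5 ≥ 30   (manganese)
  x4 ≤ 1.9
  x1, x2, x3, x4, x5 ≥ 0.
The cheapest feasible vertex uses only ferrosilicon, stainless scrap, return scrap; pig iron, cast iron scrap are not used. Binding constraints: silicon, chromium, manganese.
That vertex is x1 = 1.111, x2 = 0.5372, x5 = 2.127.
Objective = 2.82·1.111 + 2.01·0.5372 + 0.24·2.127 = 4.7233.

$4.72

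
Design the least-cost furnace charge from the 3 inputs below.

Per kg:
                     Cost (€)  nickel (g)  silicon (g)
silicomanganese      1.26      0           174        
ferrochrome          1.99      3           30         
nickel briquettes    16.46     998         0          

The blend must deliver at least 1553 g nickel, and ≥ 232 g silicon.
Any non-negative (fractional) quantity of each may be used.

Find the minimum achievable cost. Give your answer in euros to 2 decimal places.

€27.29

Treat it as an LP. Let x1 = kg of silicomanganese, x2 = kg of ferrochrome, x3 = kg of nickel briquettes.
Minimise 1.26x1 + 1.99x2 + 16.46x3 s.t.:
  3x2 + 998x3 ≥ 1553   (nickel)
  174x1 + 30x2 ≥ 232   (silicon)
  x1, x2, x3 ≥ 0.
At the optimum only silicomanganese, nickel briquettes are positive (ferrochrome = 0). The nickel and silicon requirements are met with equality.
That vertex is x1 = 1.333, x3 = 1.556.
Objective = 1.26·1.333 + 16.46·1.556 = 27.2913.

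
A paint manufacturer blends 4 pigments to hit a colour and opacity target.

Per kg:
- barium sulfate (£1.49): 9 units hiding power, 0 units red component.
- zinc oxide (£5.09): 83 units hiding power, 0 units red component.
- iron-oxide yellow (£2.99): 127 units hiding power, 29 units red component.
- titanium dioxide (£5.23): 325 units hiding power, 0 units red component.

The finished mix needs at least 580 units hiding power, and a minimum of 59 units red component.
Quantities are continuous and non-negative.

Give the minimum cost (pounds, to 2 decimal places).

This is a linear program. Let x1 = kg of barium sulfate, x2 = kg of zinc oxide, x3 = kg of iron-oxide yellow, x4 = kg of titanium dioxide.
Minimize 1.49x1 + 5.09x2 + 2.99x3 + 5.23x4 with:
  9x1 + 83x2 + 127x3 + 325x4 ≥ 580   (hiding power)
  29x3 ≥ 59   (red component)
  x1, x2, x3, x4 ≥ 0.
The cheapest feasible vertex uses only iron-oxide yellow, titanium dioxide; barium sulfate, zinc oxide are not used. There the hiding power and red component constraints are tight.
Solving gives x3 = 2.034, x4 = 0.9896.
Cost = 2.99·2.034 + 5.23·0.9896 = 11.2573.

£11.26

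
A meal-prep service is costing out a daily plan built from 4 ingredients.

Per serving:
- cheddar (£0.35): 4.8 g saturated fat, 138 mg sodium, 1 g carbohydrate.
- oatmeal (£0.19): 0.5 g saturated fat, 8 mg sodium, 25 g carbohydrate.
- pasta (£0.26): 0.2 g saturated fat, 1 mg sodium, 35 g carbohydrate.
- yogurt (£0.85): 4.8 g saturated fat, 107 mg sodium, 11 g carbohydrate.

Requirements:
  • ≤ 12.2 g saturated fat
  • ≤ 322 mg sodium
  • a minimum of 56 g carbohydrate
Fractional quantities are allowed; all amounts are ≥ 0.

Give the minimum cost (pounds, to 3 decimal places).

Let x1 = servings of cheddar, x2 = servings of oatmeal, x3 = servings of pasta, x4 = servings of yogurt.
min 0.35x1 + 0.19x2 + 0.26x3 + 0.85x4 with:
  4.8x1 + 0.5x2 + 0.2x3 + 4.8x4 ≤ 12.2   (saturated fat)
  138x1 + 8x2 + 1x3 + 107x4 ≤ 322   (sodium)
  1x1 + 25x2 + 35x3 + 11x4 ≥ 56   (carbohydrate)
  x1, x2, x3, x4 ≥ 0.
The cheapest feasible vertex uses only pasta; cheddar, oatmeal, yogurt are not used. The carbohydrate requirement is met with equality.
So pasta = 1.6 servings.
Cost = 0.26·1.6 = 0.41600.

£0.416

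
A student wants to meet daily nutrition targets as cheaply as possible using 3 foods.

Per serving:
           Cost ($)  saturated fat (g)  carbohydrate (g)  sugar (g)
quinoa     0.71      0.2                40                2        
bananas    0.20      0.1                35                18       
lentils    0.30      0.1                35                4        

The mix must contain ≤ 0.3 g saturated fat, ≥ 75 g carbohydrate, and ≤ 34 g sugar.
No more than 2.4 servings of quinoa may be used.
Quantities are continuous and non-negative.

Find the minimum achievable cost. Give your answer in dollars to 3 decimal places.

Set it up as a linear program. Let x1 = servings of quinoa, x2 = servings of bananas, x3 = servings of lentils.
Minimise 0.71x1 + 0.2x2 + 0.3x3 subject to:
  0.2x1 + 0.1x2 + 0.1x3 ≤ 0.3   (saturated fat)
  40x1 + 35x2 + 35x3 ≥ 75   (carbohydrate)
  2x1 + 18x2 + 4x3 ≤ 34   (sugar)
  x1 ≤ 2.4
  x1, x2, x3 ≥ 0.
The cheapest feasible vertex uses only bananas, lentils; quinoa is not used. There the carbohydrate and sugar constraints are tight.
That vertex is x2 = 1.816, x3 = 0.3265.
Objective = 0.2·1.816 + 0.3·0.3265 = 0.46115.

$0.461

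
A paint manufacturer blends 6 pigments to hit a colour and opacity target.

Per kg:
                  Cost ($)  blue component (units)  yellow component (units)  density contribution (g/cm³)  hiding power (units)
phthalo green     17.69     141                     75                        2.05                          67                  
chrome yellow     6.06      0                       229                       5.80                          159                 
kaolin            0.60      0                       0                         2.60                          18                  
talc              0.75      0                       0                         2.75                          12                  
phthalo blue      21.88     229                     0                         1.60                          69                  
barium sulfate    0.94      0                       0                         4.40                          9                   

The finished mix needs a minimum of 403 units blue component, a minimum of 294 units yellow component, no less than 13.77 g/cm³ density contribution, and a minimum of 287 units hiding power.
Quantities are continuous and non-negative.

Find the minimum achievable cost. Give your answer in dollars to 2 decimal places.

$47.03

Let x1 = kg of phthalo green, x2 = kg of chrome yellow, x3 = kg of kaolin, x4 = kg of talc, x5 = kg of phthalo blue, x6 = kg of barium sulfate.
min 17.69x1 + 6.06x2 + 0.6x3 + 0.75x4 + 21.88x5 + 0.94x6 with:
  141x1 + 229x5 ≥ 403   (blue component)
  75x1 + 229x2 ≥ 294   (yellow component)
  2.05x1 + 5.8x2 + 2.6x3 + 2.75x4 + 1.6x5 + 4.4x6 ≥ 13.77   (density contribution)
  67x1 + 159x2 + 18x3 + 12x4 + 69x5 + 9x6 ≥ 287   (hiding power)
  x1, x2, x3, x4, x5, x6 ≥ 0.
The optimal basis is {chrome yellow, phthalo blue, barium sulfate}; phthalo green, kaolin, talc drop out. Binding constraints: blue component, yellow component, density contribution.
That vertex is x2 = 1.2838, x5 = 1.7598, x6 = 0.79727.
Total cost: 6.06·1.2838 + 21.88·1.7598 + 0.94·0.79727 = 47.0337.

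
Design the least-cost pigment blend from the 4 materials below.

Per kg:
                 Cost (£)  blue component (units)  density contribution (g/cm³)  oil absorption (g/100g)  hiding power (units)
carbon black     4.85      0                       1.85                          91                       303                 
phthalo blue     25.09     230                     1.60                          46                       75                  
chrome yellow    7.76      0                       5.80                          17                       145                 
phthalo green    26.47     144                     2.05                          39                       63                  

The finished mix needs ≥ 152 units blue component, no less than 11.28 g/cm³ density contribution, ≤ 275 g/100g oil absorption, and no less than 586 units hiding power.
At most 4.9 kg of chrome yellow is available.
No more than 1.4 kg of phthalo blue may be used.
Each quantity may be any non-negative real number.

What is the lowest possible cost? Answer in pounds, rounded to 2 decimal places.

Let x1 = kg of carbon black, x2 = kg of phthalo blue, x3 = kg of chrome yellow, x4 = kg of phthalo green.
min 4.85x1 + 25.09x2 + 7.76x3 + 26.47x4 with:
  230x2 + 144x4 ≥ 152   (blue component)
  1.85x1 + 1.6x2 + 5.8x3 + 2.05x4 ≥ 11.28   (density contribution)
  91x1 + 46x2 + 17x3 + 39x4 ≤ 275   (oil absorption)
  303x1 + 75x2 + 145x3 + 63x4 ≥ 586   (hiding power)
  x3 ≤ 4.9
  x2 ≤ 1.4
  x1, x2, x3, x4 ≥ 0.
The cheapest feasible vertex uses only carbon black, phthalo blue, chrome yellow; phthalo green is not used. The blue component, density contribution, hiding power requirements are met with equality.
Optimal quantities: carbon black = 1.094 kg, phthalo blue = 0.6609 kg, chrome yellow = 1.414 kg.
Objective = 4.85·1.094 + 25.09·0.6609 + 7.76·1.414 = 32.8605.

£32.86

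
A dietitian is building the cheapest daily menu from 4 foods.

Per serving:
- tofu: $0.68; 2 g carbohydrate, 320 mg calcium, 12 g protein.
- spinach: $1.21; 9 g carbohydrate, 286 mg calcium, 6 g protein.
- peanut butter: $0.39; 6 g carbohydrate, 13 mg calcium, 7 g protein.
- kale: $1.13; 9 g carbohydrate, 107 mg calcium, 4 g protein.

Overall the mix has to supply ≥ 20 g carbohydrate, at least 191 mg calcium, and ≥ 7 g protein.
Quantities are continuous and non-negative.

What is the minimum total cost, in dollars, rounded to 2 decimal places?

Treat it as an LP. Let x1 = servings of tofu, x2 = servings of spinach, x3 = servings of peanut butter, x4 = servings of kale.
Minimise 0.68x1 + 1.21x2 + 0.39x3 + 1.13x4 s.t.:
  2x1 + 9x2 + 6x3 + 9x4 ≥ 20   (carbohydrate)
  320x1 + 286x2 + 13x3 + 107x4 ≥ 191   (calcium)
  12x1 + 6x2 + 7x3 + 4x4 ≥ 7   (protein)
  x1, x2, x3, x4 ≥ 0.
The optimal basis is {tofu, peanut butter}; spinach, kale drop out. Binding constraints: carbohydrate and calcium.
That vertex is x1 = 0.4678, x3 = 3.177.
Total cost: 0.68·0.4678 + 0.39·3.177 = 1.5571.

$1.56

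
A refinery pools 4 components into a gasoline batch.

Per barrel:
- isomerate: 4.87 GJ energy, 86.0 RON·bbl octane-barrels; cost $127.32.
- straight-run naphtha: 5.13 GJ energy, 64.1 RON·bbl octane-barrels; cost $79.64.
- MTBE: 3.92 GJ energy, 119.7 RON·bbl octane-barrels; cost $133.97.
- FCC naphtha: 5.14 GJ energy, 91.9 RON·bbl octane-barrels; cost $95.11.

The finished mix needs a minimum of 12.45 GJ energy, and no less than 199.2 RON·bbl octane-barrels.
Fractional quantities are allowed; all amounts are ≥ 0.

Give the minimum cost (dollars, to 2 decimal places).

Let x1 = barrels of isomerate, x2 = barrels of straight-run naphtha, x3 = barrels of MTBE, x4 = barrels of FCC naphtha.
min 127.32x1 + 79.64x2 + 133.97x3 + 95.11x4 subject to:
  4.87x1 + 5.13x2 + 3.92x3 + 5.14x4 ≥ 12.45   (energy)
  86x1 + 64.1x2 + 119.7x3 + 91.9x4 ≥ 199.2   (octane-barrels)
  x1, x2, x3, x4 ≥ 0.
At the optimum only straight-run naphtha, FCC naphtha are positive (isomerate, MTBE = 0). Binding constraints: energy and octane-barrels.
That vertex is x2 = 0.847112, x4 = 1.57672.
Cost = 79.64·0.847112 + 95.11·1.57672 = 217.4258.

$217.43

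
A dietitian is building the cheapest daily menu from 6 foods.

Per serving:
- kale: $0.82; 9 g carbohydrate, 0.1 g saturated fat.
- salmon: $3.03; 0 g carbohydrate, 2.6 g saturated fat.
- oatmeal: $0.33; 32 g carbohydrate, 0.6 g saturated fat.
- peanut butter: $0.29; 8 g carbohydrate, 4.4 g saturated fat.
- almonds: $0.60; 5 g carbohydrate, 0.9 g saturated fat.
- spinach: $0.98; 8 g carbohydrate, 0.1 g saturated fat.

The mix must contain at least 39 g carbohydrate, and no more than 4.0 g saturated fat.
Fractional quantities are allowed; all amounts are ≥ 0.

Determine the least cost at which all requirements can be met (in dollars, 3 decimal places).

Treat it as an LP. Let x1 = servings of kale, x2 = servings of salmon, x3 = servings of oatmeal, x4 = servings of peanut butter, x5 = servings of almonds, x6 = servings of spinach.
Minimise 0.82x1 + 3.03x2 + 0.33x3 + 0.29x4 + 0.6x5 + 0.98x6 s.t.:
  9x1 + 32x3 + 8x4 + 5x5 + 8x6 ≥ 39   (carbohydrate)
  0.1x1 + 2.6x2 + 0.6x3 + 4.4x4 + 0.9x5 + 0.1x6 ≤ 4   (saturated fat)
  x1, x2, x3, x4, x5, x6 ≥ 0.
The optimal basis is {oatmeal}; kale, salmon, peanut butter, almonds, spinach drop out. The carbohydrate requirement is met with equality.
So oatmeal = 1.219 servings.
Total cost: 0.33·1.219 = 0.40227.

$0.402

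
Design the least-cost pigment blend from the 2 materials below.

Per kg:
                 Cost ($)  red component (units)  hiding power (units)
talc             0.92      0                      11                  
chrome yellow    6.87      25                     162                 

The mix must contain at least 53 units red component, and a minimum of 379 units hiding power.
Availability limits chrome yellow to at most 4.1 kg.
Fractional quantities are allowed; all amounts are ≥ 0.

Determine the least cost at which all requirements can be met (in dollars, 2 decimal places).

$16.07

Let x1 = kg of talc, x2 = kg of chrome yellow.
Minimize 0.92x1 + 6.87x2 with:
  25x2 ≥ 53   (red component)
  11x1 + 162x2 ≥ 379   (hiding power)
  x2 ≤ 4.1
  x1, x2 ≥ 0.
The cheapest feasible vertex uses only chrome yellow; talc is not used. Binding constraint: hiding power.
That vertex is x2 = 2.3395.
Total cost: 6.87·2.3395 = 16.0724.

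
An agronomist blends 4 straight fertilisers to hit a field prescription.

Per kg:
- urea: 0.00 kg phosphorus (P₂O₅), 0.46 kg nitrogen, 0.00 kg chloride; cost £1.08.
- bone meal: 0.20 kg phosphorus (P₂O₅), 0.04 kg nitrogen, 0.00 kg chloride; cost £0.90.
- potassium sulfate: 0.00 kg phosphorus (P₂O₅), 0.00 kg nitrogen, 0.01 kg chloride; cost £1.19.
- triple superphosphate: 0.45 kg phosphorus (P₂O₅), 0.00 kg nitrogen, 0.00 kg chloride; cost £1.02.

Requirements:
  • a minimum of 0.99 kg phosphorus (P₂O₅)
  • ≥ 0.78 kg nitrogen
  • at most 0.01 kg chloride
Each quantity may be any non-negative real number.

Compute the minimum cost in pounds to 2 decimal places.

Treat it as an LP. Let x1 = kg of urea, x2 = kg of bone meal, x3 = kg of potassium sulfate, x4 = kg of triple superphosphate.
min 1.08x1 + 0.9x2 + 1.19x3 + 1.02x4 with:
  0.2x2 + 0.45x4 ≥ 0.99   (phosphorus (P₂O₅))
  0.46x1 + 0.04x2 ≥ 0.78   (nitrogen)
  0.01x3 ≤ 0.01   (chloride)
  x1, x2, x3, x4 ≥ 0.
At the optimum only urea, triple superphosphate are positive (bone meal, potassium sulfate = 0). The phosphorus (P₂O₅) and nitrogen requirements are met with equality.
Optimal quantities: urea = 1.696 kg, triple superphosphate = 2.2 kg.
Cost = 1.08·1.696 + 1.02·2.2 = 4.0757.

£4.08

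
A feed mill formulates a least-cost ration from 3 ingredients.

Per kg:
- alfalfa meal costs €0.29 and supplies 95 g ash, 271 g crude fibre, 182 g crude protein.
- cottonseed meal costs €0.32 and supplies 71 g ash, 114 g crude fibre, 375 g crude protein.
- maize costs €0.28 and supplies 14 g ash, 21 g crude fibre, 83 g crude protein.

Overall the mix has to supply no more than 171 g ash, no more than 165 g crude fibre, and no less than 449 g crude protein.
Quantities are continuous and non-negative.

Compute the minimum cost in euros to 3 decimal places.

€0.383

This is a linear program. Let x1 = kg of alfalfa meal, x2 = kg of cottonseed meal, x3 = kg of maize.
min 0.29x1 + 0.32x2 + 0.28x3 s.t.:
  95x1 + 71x2 + 14x3 ≤ 171   (ash)
  271x1 + 114x2 + 21x3 ≤ 165   (crude fibre)
  182x1 + 375x2 + 83x3 ≥ 449   (crude protein)
  x1, x2, x3 ≥ 0.
The minimum-cost mix takes nothing from alfalfa meal, maize — only cottonseed meal. Binding constraint: crude protein.
Optimal quantities: cottonseed meal = 1.197 kg.
Cost = 0.32·1.197 = 0.38304.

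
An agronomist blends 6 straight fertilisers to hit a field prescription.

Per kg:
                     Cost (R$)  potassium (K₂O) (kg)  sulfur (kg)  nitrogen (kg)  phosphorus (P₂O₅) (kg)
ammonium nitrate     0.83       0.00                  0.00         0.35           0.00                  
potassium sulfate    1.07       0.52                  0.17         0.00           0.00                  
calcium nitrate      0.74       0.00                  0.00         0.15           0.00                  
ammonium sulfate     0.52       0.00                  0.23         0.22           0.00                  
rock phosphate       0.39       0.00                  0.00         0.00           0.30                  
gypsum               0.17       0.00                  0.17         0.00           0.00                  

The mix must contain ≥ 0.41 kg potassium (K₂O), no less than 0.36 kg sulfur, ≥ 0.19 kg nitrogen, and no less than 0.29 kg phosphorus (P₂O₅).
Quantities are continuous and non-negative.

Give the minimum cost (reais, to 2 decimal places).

R$1.70

Let x1 = kg of ammonium nitrate, x2 = kg of potassium sulfate, x3 = kg of calcium nitrate, x4 = kg of ammonium sulfate, x5 = kg of rock phosphate, x6 = kg of gypsum.
Minimize 0.83x1 + 1.07x2 + 0.74x3 + 0.52x4 + 0.39x5 + 0.17x6 s.t.:
  0.52x2 ≥ 0.41   (potassium (K₂O))
  0.17x2 + 0.23x4 + 0.17x6 ≥ 0.36   (sulfur)
  0.35x1 + 0.15x3 + 0.22x4 ≥ 0.19   (nitrogen)
  0.3x5 ≥ 0.29   (phosphorus (P₂O₅))
  x1, x2, x3, x4, x5, x6 ≥ 0.
The minimum-cost mix takes nothing from ammonium nitrate, calcium nitrate — only potassium sulfate, ammonium sulfate, rock phosphate, gypsum. Binding constraints: potassium (K₂O), sulfur, nitrogen, phosphorus (P₂O₅).
Optimal quantities: potassium sulfate = 0.7885 kg, ammonium sulfate = 0.8636 kg, rock phosphate = 0.9667 kg, gypsum = 0.1607 kg.
Objective = 1.07·0.7885 + 0.52·0.8636 + 0.39·0.9667 + 0.17·0.1607 = 1.6971.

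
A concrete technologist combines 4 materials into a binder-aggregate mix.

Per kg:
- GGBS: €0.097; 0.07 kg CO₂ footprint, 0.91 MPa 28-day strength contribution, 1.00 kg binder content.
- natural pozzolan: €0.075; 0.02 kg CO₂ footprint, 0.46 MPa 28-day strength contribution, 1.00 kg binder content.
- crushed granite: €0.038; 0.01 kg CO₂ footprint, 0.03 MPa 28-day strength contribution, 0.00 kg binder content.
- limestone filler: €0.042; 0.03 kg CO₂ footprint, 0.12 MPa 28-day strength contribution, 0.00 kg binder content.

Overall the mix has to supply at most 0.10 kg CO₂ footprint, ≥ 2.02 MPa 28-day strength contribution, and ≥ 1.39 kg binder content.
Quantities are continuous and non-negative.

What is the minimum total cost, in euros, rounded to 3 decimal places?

Treat it as an LP. Let x1 = kg of GGBS, x2 = kg of natural pozzolan, x3 = kg of crushed granite, x4 = kg of limestone filler.
Minimize 0.097x1 + 0.075x2 + 0.038x3 + 0.042x4 s.t.:
  0.07x1 + 0.02x2 + 0.01x3 + 0.03x4 ≤ 0.1   (CO₂ footprint)
  0.91x1 + 0.46x2 + 0.03x3 + 0.12x4 ≥ 2.02   (28-day strength contribution)
  1x1 + 1x2 ≥ 1.39   (binder content)
  x1, x2, x3, x4 ≥ 0.
The cheapest feasible vertex uses only GGBS, natural pozzolan; crushed granite, limestone filler are not used. The CO₂ footprint and 28-day strength contribution requirements are met with equality.
Solving gives x1 = 0.4, x2 = 3.6.
Total cost: 0.097·0.4 + 0.075·3.6 = 0.30880.

€0.309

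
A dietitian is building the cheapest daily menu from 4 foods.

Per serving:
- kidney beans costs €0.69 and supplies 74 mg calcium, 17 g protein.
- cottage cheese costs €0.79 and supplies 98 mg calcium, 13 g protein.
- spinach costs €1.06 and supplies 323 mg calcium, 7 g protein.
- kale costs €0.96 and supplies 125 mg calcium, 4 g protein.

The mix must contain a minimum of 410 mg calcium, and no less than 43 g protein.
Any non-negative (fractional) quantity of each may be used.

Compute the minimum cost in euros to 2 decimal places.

€2.34

Set it up as a linear program. Let x1 = servings of kidney beans, x2 = servings of cottage cheese, x3 = servings of spinach, x4 = servings of kale.
Minimize 0.69x1 + 0.79x2 + 1.06x3 + 0.96x4 s.t.:
  74x1 + 98x2 + 323x3 + 125x4 ≥ 410   (calcium)
  17x1 + 13x2 + 7x3 + 4x4 ≥ 43   (protein)
  x1, x2, x3, x4 ≥ 0.
The minimum-cost mix takes nothing from cottage cheese, kale — only kidney beans, spinach. Binding constraints: calcium and protein.
That vertex is x1 = 2.216, x3 = 0.7617.
Hence cost = 0.69·2.216 + 1.06·0.7617 = €2.3364.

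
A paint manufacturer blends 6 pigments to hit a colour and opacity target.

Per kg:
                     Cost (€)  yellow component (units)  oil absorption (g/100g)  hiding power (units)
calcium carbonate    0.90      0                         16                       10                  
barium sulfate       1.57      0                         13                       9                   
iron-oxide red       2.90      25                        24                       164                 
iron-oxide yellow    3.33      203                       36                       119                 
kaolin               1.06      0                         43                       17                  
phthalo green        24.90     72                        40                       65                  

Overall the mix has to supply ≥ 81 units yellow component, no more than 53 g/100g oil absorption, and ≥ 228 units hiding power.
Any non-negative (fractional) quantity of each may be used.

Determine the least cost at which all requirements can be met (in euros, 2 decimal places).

€4.34

Let x1 = kg of calcium carbonate, x2 = kg of barium sulfate, x3 = kg of iron-oxide red, x4 = kg of iron-oxide yellow, x5 = kg of kaolin, x6 = kg of phthalo green.
Minimise 0.9x1 + 1.57x2 + 2.9x3 + 3.33x4 + 1.06x5 + 24.9x6 s.t.:
  25x3 + 203x4 + 72x6 ≥ 81   (yellow component)
  16x1 + 13x2 + 24x3 + 36x4 + 43x5 + 40x6 ≤ 53   (oil absorption)
  10x1 + 9x2 + 164x3 + 119x4 + 17x5 + 65x6 ≥ 228   (hiding power)
  x1, x2, x3, x4, x5, x6 ≥ 0.
The minimum-cost mix takes nothing from calcium carbonate, barium sulfate, kaolin, phthalo green — only iron-oxide red, iron-oxide yellow. Binding constraints: yellow component and hiding power.
Solving gives x3 = 1.209, x4 = 0.2502.
Total cost: 2.9·1.209 + 3.33·0.2502 = 4.3393.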